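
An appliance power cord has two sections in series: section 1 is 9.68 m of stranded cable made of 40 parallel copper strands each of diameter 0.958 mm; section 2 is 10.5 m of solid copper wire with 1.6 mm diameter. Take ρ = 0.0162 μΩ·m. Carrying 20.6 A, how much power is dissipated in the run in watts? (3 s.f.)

ρ = 0.0162 μΩ·m = 1.62×10^-8 Ω·m
Section 1: A_strand = π(4.7900e-04)² = 7.208e-07 m²; R₁ = ρL/(N·A_s) = (1.62×10^-8)(9.68)/(40×7.208e-07) = 0.005439 Ω
Section 2: A = π(d/2)² = π(8.0000e-04 m)² = 2.011e-06 m²
R₂ = (1.62×10^-8)(10.5)/(2.011e-06) = 0.0846 Ω
R = R₁ + R₂ = 0.09004 Ω
P = I²R = (20.6)² × 0.09004 = 38.2 W

38.2 W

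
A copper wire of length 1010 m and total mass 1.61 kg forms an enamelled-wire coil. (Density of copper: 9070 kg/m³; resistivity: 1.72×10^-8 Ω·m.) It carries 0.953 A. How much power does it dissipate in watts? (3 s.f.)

A = m/(density·L) = 1.61/(9070×1010) = 1.7575e-07 m²
R = ρL/A = (1.72×10^-8)(1010)/(1.7575e-07) = 98.84 Ω
P = I²R = (0.953)² × 98.84 = 89.8 W

89.8 W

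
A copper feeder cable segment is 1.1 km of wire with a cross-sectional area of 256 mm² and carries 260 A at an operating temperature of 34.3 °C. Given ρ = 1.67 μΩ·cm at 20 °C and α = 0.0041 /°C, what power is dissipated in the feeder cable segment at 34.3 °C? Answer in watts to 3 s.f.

5140 W

ρ = 1.67 μΩ·cm = 1.67×10^-8 Ω·m
A = 256 mm² = 2.560e-04 m²
R₍20₎ = ρL/A = (1.67×10^-8)(1100)/(2.560e-04) = 0.07176 Ω
R₍34.3₎ = R₍20₎(1 + αΔT) = 0.07176 × (1 + 0.0041×14.3) = 0.07596 Ω
P = I²R = (260)² × 0.07596 = 5140 W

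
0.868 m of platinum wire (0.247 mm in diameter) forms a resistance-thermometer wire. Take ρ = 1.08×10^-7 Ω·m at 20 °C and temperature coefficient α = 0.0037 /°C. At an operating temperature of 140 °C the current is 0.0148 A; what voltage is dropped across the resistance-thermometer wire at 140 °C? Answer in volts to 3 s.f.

A = π(d/2)² = π(1.2350e-04 m)² = 4.792e-08 m²
R₍20₎ = ρL/A = (1.08×10^-7)(0.868)/(4.792e-08) = 1.956 Ω
R₍140₎ = R₍20₎(1 + αΔT) = 1.956 × (1 + 0.0037×120) = 2.825 Ω
V = IR = 0.0148 × 2.825 = 0.0418 V

0.0418 V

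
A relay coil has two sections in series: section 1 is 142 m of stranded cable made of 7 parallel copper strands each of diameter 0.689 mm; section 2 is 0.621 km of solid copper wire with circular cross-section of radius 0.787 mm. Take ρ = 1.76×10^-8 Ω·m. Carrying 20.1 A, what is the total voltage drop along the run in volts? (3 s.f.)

132 V

Section 1: A_strand = π(3.4450e-04)² = 3.728e-07 m²; R₁ = ρL/(N·A_s) = (1.76×10^-8)(142)/(7×3.728e-07) = 0.9576 Ω
Section 2: A = πr² = π(7.8700e-04 m)² = 1.946e-06 m²
R₂ = (1.76×10^-8)(621)/(1.946e-06) = 5.617 Ω
R = R₁ + R₂ = 6.575 Ω
V = IR = 20.1 × 6.575 = 132 V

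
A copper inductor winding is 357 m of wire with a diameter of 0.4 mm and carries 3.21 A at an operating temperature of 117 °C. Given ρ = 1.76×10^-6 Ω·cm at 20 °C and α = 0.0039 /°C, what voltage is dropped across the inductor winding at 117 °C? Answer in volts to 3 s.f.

ρ = 1.76×10^-6 Ω·cm = 1.76×10^-8 Ω·m
A = π(d/2)² = π(2.0000e-04 m)² = 1.257e-07 m²
R₍20₎ = ρL/A = (1.76×10^-8)(357)/(1.257e-07) = 50 Ω
R₍117₎ = R₍20₎(1 + αΔT) = 50 × (1 + 0.0039×97) = 68.92 Ω
V = IR = 3.21 × 68.92 = 221 V

221 V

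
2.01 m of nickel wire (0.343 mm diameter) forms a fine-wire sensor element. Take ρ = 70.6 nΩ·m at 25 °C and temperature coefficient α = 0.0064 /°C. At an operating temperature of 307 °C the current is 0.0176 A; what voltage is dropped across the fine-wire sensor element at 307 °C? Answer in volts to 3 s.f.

ρ = 70.6 nΩ·m = 7.06×10^-8 Ω·m
A = π(d/2)² = π(1.7150e-04 m)² = 9.240e-08 m²
R₍25₎ = ρL/A = (7.06×10^-8)(2.01)/(9.240e-08) = 1.536 Ω
R₍307₎ = R₍25₎(1 + αΔT) = 1.536 × (1 + 0.0064×282) = 4.307 Ω
V = IR = 0.0176 × 4.307 = 0.0758 V

0.0758 V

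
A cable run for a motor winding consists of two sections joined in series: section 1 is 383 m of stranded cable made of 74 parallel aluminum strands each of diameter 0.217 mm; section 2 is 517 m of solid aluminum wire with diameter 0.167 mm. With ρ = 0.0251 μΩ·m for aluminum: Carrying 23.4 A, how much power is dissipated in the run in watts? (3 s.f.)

3.26×10^5 W

ρ = 0.0251 μΩ·m = 2.51×10^-8 Ω·m
Section 1: A_strand = π(1.0850e-04)² = 3.698e-08 m²; R₁ = ρL/(N·A_s) = (2.51×10^-8)(383)/(74×3.698e-08) = 3.513 Ω
Section 2: A = π(d/2)² = π(8.3500e-05 m)² = 2.190e-08 m²
R₂ = (2.51×10^-8)(517)/(2.190e-08) = 592.4 Ω
R = R₁ + R₂ = 595.9 Ω
P = I²R = (23.4)² × 595.9 = 3.26×10^5 W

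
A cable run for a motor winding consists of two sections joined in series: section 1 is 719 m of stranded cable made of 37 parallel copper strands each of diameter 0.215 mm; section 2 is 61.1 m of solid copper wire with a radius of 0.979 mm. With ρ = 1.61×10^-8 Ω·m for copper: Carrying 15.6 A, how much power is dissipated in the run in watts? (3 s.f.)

2180 W

Section 1: A_strand = π(1.0750e-04)² = 3.631e-08 m²; R₁ = ρL/(N·A_s) = (1.61×10^-8)(719)/(37×3.631e-08) = 8.618 Ω
Section 2: A = πr² = π(9.7900e-04 m)² = 3.011e-06 m²
R₂ = (1.61×10^-8)(61.1)/(3.011e-06) = 0.3267 Ω
R = R₁ + R₂ = 8.944 Ω
P = I²R = (15.6)² × 8.944 = 2180 W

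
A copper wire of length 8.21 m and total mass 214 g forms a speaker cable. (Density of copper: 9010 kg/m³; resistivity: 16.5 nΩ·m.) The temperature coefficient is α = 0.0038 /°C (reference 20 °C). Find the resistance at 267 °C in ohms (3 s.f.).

ρ = 16.5 nΩ·m = 1.65×10^-8 Ω·m
A = m/(density·L) = 0.214/(9010×8.21) = 2.8930e-06 m²
R = ρL/A = (1.65×10^-8)(8.21)/(2.8930e-06) = 0.04683 Ω
R(267 °C) = 0.04683 × (1 + 0.0038×247) = 0.0908 Ω

0.0908 Ω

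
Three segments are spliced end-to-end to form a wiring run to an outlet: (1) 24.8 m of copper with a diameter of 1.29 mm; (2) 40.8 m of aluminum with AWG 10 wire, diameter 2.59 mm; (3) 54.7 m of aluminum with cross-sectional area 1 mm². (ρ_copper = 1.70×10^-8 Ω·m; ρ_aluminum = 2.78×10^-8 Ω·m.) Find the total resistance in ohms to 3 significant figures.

Seg 1: A = π(d/2)² = π(6.4500e-04 m)² = 1.307e-06 m²
R_1 = (1.70×10^-8)(24.8)/(1.307e-06) = 0.3226 Ω
Seg 2: A = π(2.59/2 mm)² = π(1.2950e-03 m)² = 5.269e-06 m²
R_2 = (2.78×10^-8)(40.8)/(5.269e-06) = 0.2153 Ω
Seg 3: A = 1 mm² = 1.000e-06 m²
R_3 = (2.78×10^-8)(54.7)/(1.000e-06) = 1.521 Ω
R_total = R_1 + R_2 + R_3 = 2.06 Ω

2.06 Ω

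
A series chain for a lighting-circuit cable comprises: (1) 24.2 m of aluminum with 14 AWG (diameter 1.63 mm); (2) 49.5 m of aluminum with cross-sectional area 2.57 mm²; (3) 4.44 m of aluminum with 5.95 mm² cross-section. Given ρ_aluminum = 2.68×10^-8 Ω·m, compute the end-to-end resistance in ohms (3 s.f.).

0.847 Ω

Seg 1: A = π(1.63/2 mm)² = π(8.1500e-04 m)² = 2.087e-06 m²
R_1 = (2.68×10^-8)(24.2)/(2.087e-06) = 0.3108 Ω
Seg 2: A = 2.57 mm² = 2.570e-06 m²
R_2 = (2.68×10^-8)(49.5)/(2.570e-06) = 0.5162 Ω
Seg 3: A = 5.95 mm² = 5.950e-06 m²
R_3 = (2.68×10^-8)(4.44)/(5.950e-06) = 0.02 Ω
R_total = R_1 + R_2 + R_3 = 0.847 Ω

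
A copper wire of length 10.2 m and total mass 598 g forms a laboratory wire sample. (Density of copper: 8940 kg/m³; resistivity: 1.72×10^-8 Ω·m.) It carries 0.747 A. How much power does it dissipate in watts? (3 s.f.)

A = m/(density·L) = 0.598/(8940×10.2) = 6.5579e-06 m²
R = ρL/A = (1.72×10^-8)(10.2)/(6.5579e-06) = 0.02675 Ω
P = I²R = (0.747)² × 0.02675 = 0.0149 W

0.0149 W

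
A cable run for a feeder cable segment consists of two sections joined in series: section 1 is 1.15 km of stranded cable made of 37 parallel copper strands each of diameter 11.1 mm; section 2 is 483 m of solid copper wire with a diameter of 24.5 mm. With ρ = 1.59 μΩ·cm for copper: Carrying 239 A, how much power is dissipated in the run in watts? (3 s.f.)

1220 W

ρ = 1.59 μΩ·cm = 1.59×10^-8 Ω·m
Section 1: A_strand = π(5.5500e-03)² = 9.677e-05 m²; R₁ = ρL/(N·A_s) = (1.59×10^-8)(1150)/(37×9.677e-05) = 0.005107 Ω
Section 2: A = π(d/2)² = π(1.2250e-02 m)² = 4.714e-04 m²
R₂ = (1.59×10^-8)(483)/(4.714e-04) = 0.01629 Ω
R = R₁ + R₂ = 0.0214 Ω
P = I²R = (239)² × 0.0214 = 1220 W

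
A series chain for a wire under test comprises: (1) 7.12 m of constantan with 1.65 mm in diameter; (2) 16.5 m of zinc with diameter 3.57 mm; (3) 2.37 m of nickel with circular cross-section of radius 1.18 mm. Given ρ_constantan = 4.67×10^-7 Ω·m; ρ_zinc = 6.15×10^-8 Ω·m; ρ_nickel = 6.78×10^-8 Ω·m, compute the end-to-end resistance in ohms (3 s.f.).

Seg 1: A = π(d/2)² = π(8.2500e-04 m)² = 2.138e-06 m²
R_1 = (4.67×10^-7)(7.12)/(2.138e-06) = 1.555 Ω
Seg 2: A = π(d/2)² = π(1.7850e-03 m)² = 1.001e-05 m²
R_2 = (6.15×10^-8)(16.5)/(1.001e-05) = 0.1014 Ω
Seg 3: A = πr² = π(1.1800e-03 m)² = 4.374e-06 m²
R_3 = (6.78×10^-8)(2.37)/(4.374e-06) = 0.03673 Ω
R_total = R_1 + R_2 + R_3 = 1.69 Ω

1.69 Ω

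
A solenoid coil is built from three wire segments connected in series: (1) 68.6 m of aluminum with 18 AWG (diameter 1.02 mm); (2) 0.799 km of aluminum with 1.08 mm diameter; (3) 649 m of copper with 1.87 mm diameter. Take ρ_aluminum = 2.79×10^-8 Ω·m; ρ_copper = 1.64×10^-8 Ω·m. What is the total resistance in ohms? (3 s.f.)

Seg 1: A = π(1.02/2 mm)² = π(5.1000e-04 m)² = 8.171e-07 m²
R_1 = (2.79×10^-8)(68.6)/(8.171e-07) = 2.342 Ω
Seg 2: A = π(d/2)² = π(5.4000e-04 m)² = 9.161e-07 m²
R_2 = (2.79×10^-8)(799)/(9.161e-07) = 24.33 Ω
Seg 3: A = π(d/2)² = π(9.3500e-04 m)² = 2.746e-06 m²
R_3 = (1.64×10^-8)(649)/(2.746e-06) = 3.875 Ω
R_total = R_1 + R_2 + R_3 = 30.6 Ω

30.6 Ω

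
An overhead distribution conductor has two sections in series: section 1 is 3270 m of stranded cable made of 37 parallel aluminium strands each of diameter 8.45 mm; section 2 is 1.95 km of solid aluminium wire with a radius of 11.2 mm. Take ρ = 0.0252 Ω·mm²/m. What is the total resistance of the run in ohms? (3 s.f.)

ρ = 0.0252 Ω·mm²/m = 2.52×10^-8 Ω·m
Section 1: A_strand = π(4.2250e-03)² = 5.608e-05 m²; R₁ = ρL/(N·A_s) = (2.52×10^-8)(3270)/(37×5.608e-05) = 0.03971 Ω
Section 2: A = πr² = π(1.1200e-02 m)² = 3.941e-04 m²
R₂ = (2.52×10^-8)(1950)/(3.941e-04) = 0.1247 Ω
R = R₁ + R₂ = 0.164 Ω

0.164 Ω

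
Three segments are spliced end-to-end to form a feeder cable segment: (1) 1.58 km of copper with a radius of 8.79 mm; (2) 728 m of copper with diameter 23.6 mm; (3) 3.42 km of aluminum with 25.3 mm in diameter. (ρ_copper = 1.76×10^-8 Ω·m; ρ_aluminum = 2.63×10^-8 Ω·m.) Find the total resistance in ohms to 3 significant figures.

Seg 1: A = πr² = π(8.7900e-03 m)² = 2.427e-04 m²
R_1 = (1.76×10^-8)(1580)/(2.427e-04) = 0.1146 Ω
Seg 2: A = π(d/2)² = π(1.1800e-02 m)² = 4.374e-04 m²
R_2 = (1.76×10^-8)(728)/(4.374e-04) = 0.02929 Ω
Seg 3: A = π(d/2)² = π(1.2650e-02 m)² = 5.027e-04 m²
R_3 = (2.63×10^-8)(3420)/(5.027e-04) = 0.1789 Ω
R_total = R_1 + R_2 + R_3 = 0.323 Ω

0.323 Ω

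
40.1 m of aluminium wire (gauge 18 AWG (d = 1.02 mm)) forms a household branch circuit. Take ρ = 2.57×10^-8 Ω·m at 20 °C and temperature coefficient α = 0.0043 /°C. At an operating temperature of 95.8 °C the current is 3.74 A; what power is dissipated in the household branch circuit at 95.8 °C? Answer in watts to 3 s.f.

A = π(1.02/2 mm)² = π(5.1000e-04 m)² = 8.171e-07 m²
R₍20₎ = ρL/A = (2.57×10^-8)(40.1)/(8.171e-07) = 1.261 Ω
R₍95.8₎ = R₍20₎(1 + αΔT) = 1.261 × (1 + 0.0043×75.8) = 1.672 Ω
P = I²R = (3.74)² × 1.672 = 23.4 W

23.4 W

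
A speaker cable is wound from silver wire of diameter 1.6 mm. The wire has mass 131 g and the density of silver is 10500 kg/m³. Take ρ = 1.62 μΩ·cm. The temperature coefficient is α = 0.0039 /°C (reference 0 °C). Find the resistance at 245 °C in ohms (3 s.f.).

0.0978 Ω

ρ = 1.62 μΩ·cm = 1.62×10^-8 Ω·m
A = π(d/2)² = π(8.0000e-04 m)² = 2.0106e-06 m²
L = m/(density·A) = 0.131/(10500×2.0106e-06) = 6.205 m
R = ρL/A = (1.62×10^-8)(6.205)/(2.0106e-06) = 0.05 Ω
R(245 °C) = 0.05 × (1 + 0.0039×245) = 0.0978 Ω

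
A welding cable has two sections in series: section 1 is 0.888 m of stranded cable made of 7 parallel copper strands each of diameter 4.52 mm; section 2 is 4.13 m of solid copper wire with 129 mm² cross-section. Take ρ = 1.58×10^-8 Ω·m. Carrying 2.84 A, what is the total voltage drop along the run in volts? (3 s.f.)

Section 1: A_strand = π(2.2600e-03)² = 1.605e-05 m²; R₁ = ρL/(N·A_s) = (1.58×10^-8)(0.888)/(7×1.605e-05) = 1.249×10^-4 Ω
Section 2: A = 129 mm² = 1.290e-04 m²
R₂ = (1.58×10^-8)(4.13)/(1.290e-04) = 5.058×10^-4 Ω
R = R₁ + R₂ = 6.308×10^-4 Ω
V = IR = 2.84 × 6.308×10^-4 = 0.00179 V

0.00179 V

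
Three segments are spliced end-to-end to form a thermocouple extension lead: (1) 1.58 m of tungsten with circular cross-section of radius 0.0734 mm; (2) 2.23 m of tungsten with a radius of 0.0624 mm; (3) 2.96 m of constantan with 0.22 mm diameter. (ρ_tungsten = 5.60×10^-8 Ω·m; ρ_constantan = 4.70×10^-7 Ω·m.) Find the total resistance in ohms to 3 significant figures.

Seg 1: A = πr² = π(7.3400e-05 m)² = 1.693e-08 m²
R_1 = (5.60×10^-8)(1.58)/(1.693e-08) = 5.228 Ω
Seg 2: A = πr² = π(6.2400e-05 m)² = 1.223e-08 m²
R_2 = (5.60×10^-8)(2.23)/(1.223e-08) = 10.21 Ω
Seg 3: A = π(d/2)² = π(1.1000e-04 m)² = 3.801e-08 m²
R_3 = (4.70×10^-7)(2.96)/(3.801e-08) = 36.6 Ω
R_total = R_1 + R_2 + R_3 = 52.0 Ω

52.0 Ω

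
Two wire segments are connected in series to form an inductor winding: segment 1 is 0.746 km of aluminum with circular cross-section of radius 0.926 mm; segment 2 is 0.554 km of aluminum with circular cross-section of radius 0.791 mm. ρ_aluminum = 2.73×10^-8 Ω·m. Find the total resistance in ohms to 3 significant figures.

15.3 Ω

Segment 1: A = πr² = π(9.2600e-04 m)² = 2.694e-06 m²
R₁ = ρL/A = (2.73×10^-8)(746)/(2.694e-06) = 7.56 Ω
Segment 2: A = πr² = π(7.9100e-04 m)² = 1.966e-06 m²
R₂ = (2.73×10^-8)(554)/(1.966e-06) = 7.694 Ω
R = R₁ + R₂ = 15.3 Ω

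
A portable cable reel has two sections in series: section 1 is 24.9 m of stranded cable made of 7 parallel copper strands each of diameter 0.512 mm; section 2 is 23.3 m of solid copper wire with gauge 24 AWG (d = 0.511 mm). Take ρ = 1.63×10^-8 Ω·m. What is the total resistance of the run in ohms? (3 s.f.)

2.13 Ω

Section 1: A_strand = π(2.5600e-04)² = 2.059e-07 m²; R₁ = ρL/(N·A_s) = (1.63×10^-8)(24.9)/(7×2.059e-07) = 0.2816 Ω
Section 2: A = π(0.511/2 mm)² = π(2.5550e-04 m)² = 2.051e-07 m²
R₂ = (1.63×10^-8)(23.3)/(2.051e-07) = 1.852 Ω
R = R₁ + R₂ = 2.13 Ω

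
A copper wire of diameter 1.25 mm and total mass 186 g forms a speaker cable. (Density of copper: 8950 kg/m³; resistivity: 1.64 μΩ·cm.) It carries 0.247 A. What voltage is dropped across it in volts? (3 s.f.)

ρ = 1.64 μΩ·cm = 1.64×10^-8 Ω·m
A = π(d/2)² = π(6.2500e-04 m)² = 1.2272e-06 m²
L = m/(density·A) = 0.186/(8950×1.2272e-06) = 16.93 m
R = ρL/A = (1.64×10^-8)(16.93)/(1.2272e-06) = 0.2263 Ω
V = IR = 0.247 × 0.2263 = 0.0559 V

0.0559 V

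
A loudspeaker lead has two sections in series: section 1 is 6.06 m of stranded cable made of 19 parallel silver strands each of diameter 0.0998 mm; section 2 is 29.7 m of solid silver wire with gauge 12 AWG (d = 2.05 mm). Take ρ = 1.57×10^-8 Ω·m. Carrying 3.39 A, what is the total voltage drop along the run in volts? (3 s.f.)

Section 1: A_strand = π(4.9900e-05)² = 7.823e-09 m²; R₁ = ρL/(N·A_s) = (1.57×10^-8)(6.06)/(19×7.823e-09) = 0.6401 Ω
Section 2: A = π(2.05/2 mm)² = π(1.0250e-03 m)² = 3.301e-06 m²
R₂ = (1.57×10^-8)(29.7)/(3.301e-06) = 0.1413 Ω
R = R₁ + R₂ = 0.7814 Ω
V = IR = 3.39 × 0.7814 = 2.65 V

2.65 V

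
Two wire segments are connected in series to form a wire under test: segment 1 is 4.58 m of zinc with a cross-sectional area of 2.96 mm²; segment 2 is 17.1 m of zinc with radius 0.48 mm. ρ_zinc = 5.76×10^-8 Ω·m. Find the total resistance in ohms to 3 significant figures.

Segment 1: A = 2.96 mm² = 2.960e-06 m²
R₁ = ρL/A = (5.76×10^-8)(4.58)/(2.960e-06) = 0.08912 Ω
Segment 2: A = πr² = π(4.8000e-04 m)² = 7.238e-07 m²
R₂ = (5.76×10^-8)(17.1)/(7.238e-07) = 1.361 Ω
R = R₁ + R₂ = 1.45 Ω

1.45 Ω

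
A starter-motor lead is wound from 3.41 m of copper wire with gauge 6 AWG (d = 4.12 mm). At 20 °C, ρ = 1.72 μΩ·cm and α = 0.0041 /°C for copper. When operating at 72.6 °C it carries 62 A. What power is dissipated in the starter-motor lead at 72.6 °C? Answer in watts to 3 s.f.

ρ = 1.72 μΩ·cm = 1.72×10^-8 Ω·m
A = π(4.12/2 mm)² = π(2.0600e-03 m)² = 1.333e-05 m²
R₍20₎ = ρL/A = (1.72×10^-8)(3.41)/(1.333e-05) = 0.004399 Ω
R₍72.6₎ = R₍20₎(1 + αΔT) = 0.004399 × (1 + 0.0041×52.6) = 0.005348 Ω
P = I²R = (62)² × 0.005348 = 20.6 W

20.6 W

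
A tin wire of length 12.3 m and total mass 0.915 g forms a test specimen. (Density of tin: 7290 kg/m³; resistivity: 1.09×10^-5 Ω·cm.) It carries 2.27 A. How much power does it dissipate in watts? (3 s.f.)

ρ = 1.09×10^-5 Ω·cm = 1.09×10^-7 Ω·m
A = m/(density·L) = 9.150×10^-4/(7290×12.3) = 1.0204e-08 m²
R = ρL/A = (1.09×10^-7)(12.3)/(1.0204e-08) = 131.4 Ω
P = I²R = (2.27)² × 131.4 = 677 W

677 W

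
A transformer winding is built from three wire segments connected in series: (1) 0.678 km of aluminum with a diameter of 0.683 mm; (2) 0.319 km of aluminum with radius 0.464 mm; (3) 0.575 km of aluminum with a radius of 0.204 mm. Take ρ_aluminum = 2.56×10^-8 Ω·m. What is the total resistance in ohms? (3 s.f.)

Seg 1: A = π(d/2)² = π(3.4150e-04 m)² = 3.664e-07 m²
R_1 = (2.56×10^-8)(678)/(3.664e-07) = 47.37 Ω
Seg 2: A = πr² = π(4.6400e-04 m)² = 6.764e-07 m²
R_2 = (2.56×10^-8)(319)/(6.764e-07) = 12.07 Ω
Seg 3: A = πr² = π(2.0400e-04 m)² = 1.307e-07 m²
R_3 = (2.56×10^-8)(575)/(1.307e-07) = 112.6 Ω
R_total = R_1 + R_2 + R_3 = 172 Ω

172 Ω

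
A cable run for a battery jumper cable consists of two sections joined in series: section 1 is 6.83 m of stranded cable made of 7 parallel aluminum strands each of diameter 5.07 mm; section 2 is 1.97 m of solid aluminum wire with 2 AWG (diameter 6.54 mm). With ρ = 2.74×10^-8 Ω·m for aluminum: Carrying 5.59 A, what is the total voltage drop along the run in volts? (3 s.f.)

0.0164 V

Section 1: A_strand = π(2.5350e-03)² = 2.019e-05 m²; R₁ = ρL/(N·A_s) = (2.74×10^-8)(6.83)/(7×2.019e-05) = 0.001324 Ω
Section 2: A = π(6.54/2 mm)² = π(3.2700e-03 m)² = 3.359e-05 m²
R₂ = (2.74×10^-8)(1.97)/(3.359e-05) = 0.001607 Ω
R = R₁ + R₂ = 0.002931 Ω
V = IR = 5.59 × 0.002931 = 0.0164 V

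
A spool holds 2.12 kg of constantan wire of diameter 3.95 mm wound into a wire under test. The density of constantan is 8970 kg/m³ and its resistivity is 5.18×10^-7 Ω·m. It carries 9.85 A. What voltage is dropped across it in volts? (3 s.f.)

A = π(d/2)² = π(1.9750e-03 m)² = 1.2254e-05 m²
L = m/(density·A) = 2.12/(8970×1.2254e-05) = 19.29 m
R = ρL/A = (5.18×10^-7)(19.29)/(1.2254e-05) = 0.8153 Ω
V = IR = 9.85 × 0.8153 = 8.03 V

8.03 V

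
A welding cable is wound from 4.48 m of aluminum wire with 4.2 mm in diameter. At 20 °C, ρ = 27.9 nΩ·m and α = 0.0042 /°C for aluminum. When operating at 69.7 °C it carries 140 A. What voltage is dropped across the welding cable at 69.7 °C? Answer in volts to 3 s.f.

1.53 V

ρ = 27.9 nΩ·m = 2.79×10^-8 Ω·m
A = π(d/2)² = π(2.1000e-03 m)² = 1.385e-05 m²
R₍20₎ = ρL/A = (2.79×10^-8)(4.48)/(1.385e-05) = 0.009022 Ω
R₍69.7₎ = R₍20₎(1 + αΔT) = 0.009022 × (1 + 0.0042×49.7) = 0.01091 Ω
V = IR = 140 × 0.01091 = 1.53 V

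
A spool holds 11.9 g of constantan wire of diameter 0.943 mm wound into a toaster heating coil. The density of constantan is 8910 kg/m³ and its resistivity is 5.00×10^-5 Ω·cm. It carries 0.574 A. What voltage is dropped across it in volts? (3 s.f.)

0.786 V

ρ = 5.00×10^-5 Ω·cm = 5.00×10^-7 Ω·m
A = π(d/2)² = π(4.7150e-04 m)² = 6.9841e-07 m²
L = m/(density·A) = 0.0119/(8910×6.9841e-07) = 1.912 m
R = ρL/A = (5.00×10^-7)(1.912)/(6.9841e-07) = 1.369 Ω
V = IR = 0.574 × 1.369 = 0.786 V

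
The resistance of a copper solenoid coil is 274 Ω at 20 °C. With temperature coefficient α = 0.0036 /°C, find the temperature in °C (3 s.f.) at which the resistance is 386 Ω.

134 °C

R = R₀(1 + α(T − T₀)) ⇒ T = T₀ + (R/R₀ − 1)/α
T = 20 + (386/274 − 1)/0.0036 = 20 + (0.4088)/0.0036 = 134 °C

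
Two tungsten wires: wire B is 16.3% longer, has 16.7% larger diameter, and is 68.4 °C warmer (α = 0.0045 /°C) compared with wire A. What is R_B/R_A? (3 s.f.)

R ∝ ρL/d² with ρ ∝ (1+αΔT), so R_B/R_A = (1 + 16.3/100) × (1 + 16.7/100)⁻² × (1 + 0.0045×68.4)
= 1.163 × 0.7343 × 1.308 = 1.12

1.12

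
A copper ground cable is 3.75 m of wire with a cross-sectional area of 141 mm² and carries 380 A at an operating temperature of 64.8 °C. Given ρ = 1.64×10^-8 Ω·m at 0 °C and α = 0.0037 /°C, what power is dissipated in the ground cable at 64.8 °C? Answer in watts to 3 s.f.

A = 141 mm² = 1.410e-04 m²
R₍0₎ = ρL/A = (1.64×10^-8)(3.75)/(1.410e-04) = 4.362×10^-4 Ω
R₍64.8₎ = R₍0₎(1 + αΔT) = 4.362×10^-4 × (1 + 0.0037×64.8) = 5.407×10^-4 Ω
P = I²R = (380)² × 5.407×10^-4 = 78.1 W

78.1 W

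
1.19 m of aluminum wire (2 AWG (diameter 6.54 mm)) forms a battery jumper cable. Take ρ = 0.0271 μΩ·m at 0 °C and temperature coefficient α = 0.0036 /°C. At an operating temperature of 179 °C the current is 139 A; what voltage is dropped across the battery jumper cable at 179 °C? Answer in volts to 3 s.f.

0.219 V

ρ = 0.0271 μΩ·m = 2.71×10^-8 Ω·m
A = π(6.54/2 mm)² = π(3.2700e-03 m)² = 3.359e-05 m²
R₍0₎ = ρL/A = (2.71×10^-8)(1.19)/(3.359e-05) = 9.600×10^-4 Ω
R₍179₎ = R₍0₎(1 + αΔT) = 9.600×10^-4 × (1 + 0.0036×179) = 0.001579 Ω
V = IR = 139 × 0.001579 = 0.219 V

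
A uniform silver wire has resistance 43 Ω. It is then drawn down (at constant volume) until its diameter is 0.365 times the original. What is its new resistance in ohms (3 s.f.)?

Volume constant ⇒ L' = L/r² with r = 0.365. R' = ρL'/A' = ρ(L/r²)/(πr²d₀²/4) = R/r⁴.
R' = 56.34 × 43 = 2420 Ω

2420 Ω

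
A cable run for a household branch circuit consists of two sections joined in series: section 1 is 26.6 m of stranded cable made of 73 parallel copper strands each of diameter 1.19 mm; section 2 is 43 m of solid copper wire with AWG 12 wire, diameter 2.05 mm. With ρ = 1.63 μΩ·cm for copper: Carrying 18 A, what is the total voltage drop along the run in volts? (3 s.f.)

ρ = 1.63 μΩ·cm = 1.63×10^-8 Ω·m
Section 1: A_strand = π(5.9500e-04)² = 1.112e-06 m²; R₁ = ρL/(N·A_s) = (1.63×10^-8)(26.6)/(73×1.112e-06) = 0.00534 Ω
Section 2: A = π(2.05/2 mm)² = π(1.0250e-03 m)² = 3.301e-06 m²
R₂ = (1.63×10^-8)(43)/(3.301e-06) = 0.2124 Ω
R = R₁ + R₂ = 0.2177 Ω
V = IR = 18 × 0.2177 = 3.92 V

3.92 V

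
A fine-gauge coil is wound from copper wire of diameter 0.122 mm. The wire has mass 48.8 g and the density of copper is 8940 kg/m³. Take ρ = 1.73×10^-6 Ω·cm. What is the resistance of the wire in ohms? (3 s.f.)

691 Ω

ρ = 1.73×10^-6 Ω·cm = 1.73×10^-8 Ω·m
A = π(d/2)² = π(6.1000e-05 m)² = 1.1690e-08 m²
L = m/(density·A) = 0.0488/(8940×1.1690e-08) = 467 m
R = ρL/A = (1.73×10^-8)(467)/(1.1690e-08) = 691 Ω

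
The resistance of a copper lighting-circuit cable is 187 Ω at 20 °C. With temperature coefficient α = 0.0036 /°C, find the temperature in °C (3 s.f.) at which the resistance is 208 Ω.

R = R₀(1 + α(T − T₀)) ⇒ T = T₀ + (R/R₀ − 1)/α
T = 20 + (208/187 − 1)/0.0036 = 20 + (0.1123)/0.0036 = 51.2 °C

51.2 °C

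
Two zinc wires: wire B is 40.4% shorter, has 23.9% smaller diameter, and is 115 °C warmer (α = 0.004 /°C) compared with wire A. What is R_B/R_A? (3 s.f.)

1.50

R ∝ ρL/d² with ρ ∝ (1+αΔT), so R_B/R_A = (1 − 40.4/100) × (1 − 23.9/100)⁻² × (1 + 0.004×115)
= 0.596 × 1.727 × 1.46 = 1.50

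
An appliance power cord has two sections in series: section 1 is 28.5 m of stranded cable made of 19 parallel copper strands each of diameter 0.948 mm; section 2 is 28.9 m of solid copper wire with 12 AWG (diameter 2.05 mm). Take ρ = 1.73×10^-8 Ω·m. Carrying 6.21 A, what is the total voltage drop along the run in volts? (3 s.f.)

1.17 V

Section 1: A_strand = π(4.7400e-04)² = 7.058e-07 m²; R₁ = ρL/(N·A_s) = (1.73×10^-8)(28.5)/(19×7.058e-07) = 0.03676 Ω
Section 2: A = π(2.05/2 mm)² = π(1.0250e-03 m)² = 3.301e-06 m²
R₂ = (1.73×10^-8)(28.9)/(3.301e-06) = 0.1515 Ω
R = R₁ + R₂ = 0.1882 Ω
V = IR = 6.21 × 0.1882 = 1.17 V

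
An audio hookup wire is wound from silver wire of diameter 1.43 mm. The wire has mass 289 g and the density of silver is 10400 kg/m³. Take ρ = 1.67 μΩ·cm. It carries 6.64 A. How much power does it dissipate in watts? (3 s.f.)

ρ = 1.67 μΩ·cm = 1.67×10^-8 Ω·m
A = π(d/2)² = π(7.1500e-04 m)² = 1.6061e-06 m²
L = m/(density·A) = 0.289/(10400×1.6061e-06) = 17.3 m
R = ρL/A = (1.67×10^-8)(17.3)/(1.6061e-06) = 0.1799 Ω
P = I²R = (6.64)² × 0.1799 = 7.93 W

7.93 W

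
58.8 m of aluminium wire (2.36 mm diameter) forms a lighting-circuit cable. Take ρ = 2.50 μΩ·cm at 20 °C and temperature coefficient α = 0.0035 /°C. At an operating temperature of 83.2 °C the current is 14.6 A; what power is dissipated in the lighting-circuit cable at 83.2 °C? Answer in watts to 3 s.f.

87.5 W

ρ = 2.50 μΩ·cm = 2.50×10^-8 Ω·m
A = π(d/2)² = π(1.1800e-03 m)² = 4.374e-06 m²
R₍20₎ = ρL/A = (2.50×10^-8)(58.8)/(4.374e-06) = 0.336 Ω
R₍83.2₎ = R₍20₎(1 + αΔT) = 0.336 × (1 + 0.0035×63.2) = 0.4104 Ω
P = I²R = (14.6)² × 0.4104 = 87.5 W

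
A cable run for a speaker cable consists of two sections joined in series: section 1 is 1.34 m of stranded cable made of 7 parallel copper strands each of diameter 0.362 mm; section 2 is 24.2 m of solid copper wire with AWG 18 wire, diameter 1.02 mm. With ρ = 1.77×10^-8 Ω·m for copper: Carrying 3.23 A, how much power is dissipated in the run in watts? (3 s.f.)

Section 1: A_strand = π(1.8100e-04)² = 1.029e-07 m²; R₁ = ρL/(N·A_s) = (1.77×10^-8)(1.34)/(7×1.029e-07) = 0.03292 Ω
Section 2: A = π(1.02/2 mm)² = π(5.1000e-04 m)² = 8.171e-07 m²
R₂ = (1.77×10^-8)(24.2)/(8.171e-07) = 0.5242 Ω
R = R₁ + R₂ = 0.5571 Ω
P = I²R = (3.23)² × 0.5571 = 5.81 W

5.81 W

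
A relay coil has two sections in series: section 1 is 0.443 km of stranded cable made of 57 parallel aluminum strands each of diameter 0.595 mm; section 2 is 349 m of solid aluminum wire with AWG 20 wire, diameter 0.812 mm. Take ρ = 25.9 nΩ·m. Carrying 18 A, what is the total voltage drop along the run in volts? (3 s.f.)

327 V

ρ = 25.9 nΩ·m = 2.59×10^-8 Ω·m
Section 1: A_strand = π(2.9750e-04)² = 2.781e-07 m²; R₁ = ρL/(N·A_s) = (2.59×10^-8)(443)/(57×2.781e-07) = 0.7239 Ω
Section 2: A = π(0.812/2 mm)² = π(4.0600e-04 m)² = 5.178e-07 m²
R₂ = (2.59×10^-8)(349)/(5.178e-07) = 17.46 Ω
R = R₁ + R₂ = 18.18 Ω
V = IR = 18 × 18.18 = 327 V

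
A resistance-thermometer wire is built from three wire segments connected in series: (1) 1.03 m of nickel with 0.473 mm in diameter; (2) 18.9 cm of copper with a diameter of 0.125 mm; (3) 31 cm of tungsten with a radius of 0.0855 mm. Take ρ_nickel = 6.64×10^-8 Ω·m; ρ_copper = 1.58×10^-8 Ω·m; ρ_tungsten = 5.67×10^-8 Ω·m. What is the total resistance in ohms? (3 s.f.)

Seg 1: A = π(d/2)² = π(2.3650e-04 m)² = 1.757e-07 m²
R_1 = (6.64×10^-8)(1.03)/(1.757e-07) = 0.3892 Ω
Seg 2: A = π(d/2)² = π(6.2500e-05 m)² = 1.227e-08 m²
R_2 = (1.58×10^-8)(0.189)/(1.227e-08) = 0.2433 Ω
Seg 3: A = πr² = π(8.5500e-05 m)² = 2.297e-08 m²
R_3 = (5.67×10^-8)(0.31)/(2.297e-08) = 0.7654 Ω
R_total = R_1 + R_2 + R_3 = 1.40 Ω

1.40 Ω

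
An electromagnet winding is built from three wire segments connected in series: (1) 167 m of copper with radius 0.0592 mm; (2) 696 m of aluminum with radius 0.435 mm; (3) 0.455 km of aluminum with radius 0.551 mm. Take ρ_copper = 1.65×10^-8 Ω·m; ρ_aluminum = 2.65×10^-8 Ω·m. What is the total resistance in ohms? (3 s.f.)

294 Ω

Seg 1: A = πr² = π(5.9200e-05 m)² = 1.101e-08 m²
R_1 = (1.65×10^-8)(167)/(1.101e-08) = 250.3 Ω
Seg 2: A = πr² = π(4.3500e-04 m)² = 5.945e-07 m²
R_2 = (2.65×10^-8)(696)/(5.945e-07) = 31.03 Ω
Seg 3: A = πr² = π(5.5100e-04 m)² = 9.538e-07 m²
R_3 = (2.65×10^-8)(455)/(9.538e-07) = 12.64 Ω
R_total = R_1 + R_2 + R_3 = 294 Ω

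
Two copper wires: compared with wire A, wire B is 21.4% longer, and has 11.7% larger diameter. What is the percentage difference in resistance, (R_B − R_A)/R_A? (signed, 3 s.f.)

-2.70%

R ∝ L/d², so R_B/R_A = (1 + 21.4/100) × (1 + 11.7/100)⁻²
= 1.214 × 0.8015 = 0.973
(R_B − R_A)/R_A = 0.973 − 1 = -2.70%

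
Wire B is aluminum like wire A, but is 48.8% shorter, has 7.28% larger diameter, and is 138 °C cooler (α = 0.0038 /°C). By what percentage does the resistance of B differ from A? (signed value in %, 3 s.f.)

-78.8%

R ∝ ρL/d² with ρ ∝ (1+αΔT), so R_B/R_A = (1 − 48.8/100) × (1 + 7.28/100)⁻² × (1 − 0.0038×138)
= 0.512 × 0.8689 × 0.4756 = 0.2116
(R_B − R_A)/R_A = 0.2116 − 1 = -78.8%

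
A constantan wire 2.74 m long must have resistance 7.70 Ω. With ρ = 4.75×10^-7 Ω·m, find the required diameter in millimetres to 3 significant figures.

A = ρL/R = (4.75×10^-7)(2.74)/(7.7) = 1.690e-07 m²
d = 2√(A/π) = 4.639e-04 m = 0.464 mm

0.464 mm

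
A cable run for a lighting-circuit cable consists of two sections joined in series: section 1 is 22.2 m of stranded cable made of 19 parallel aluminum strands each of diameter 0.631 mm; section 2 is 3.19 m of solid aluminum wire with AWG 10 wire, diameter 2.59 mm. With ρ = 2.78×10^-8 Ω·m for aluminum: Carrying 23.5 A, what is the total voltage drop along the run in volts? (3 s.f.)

Section 1: A_strand = π(3.1550e-04)² = 3.127e-07 m²; R₁ = ρL/(N·A_s) = (2.78×10^-8)(22.2)/(19×3.127e-07) = 0.1039 Ω
Section 2: A = π(2.59/2 mm)² = π(1.2950e-03 m)² = 5.269e-06 m²
R₂ = (2.78×10^-8)(3.19)/(5.269e-06) = 0.01683 Ω
R = R₁ + R₂ = 0.1207 Ω
V = IR = 23.5 × 0.1207 = 2.84 V

2.84 V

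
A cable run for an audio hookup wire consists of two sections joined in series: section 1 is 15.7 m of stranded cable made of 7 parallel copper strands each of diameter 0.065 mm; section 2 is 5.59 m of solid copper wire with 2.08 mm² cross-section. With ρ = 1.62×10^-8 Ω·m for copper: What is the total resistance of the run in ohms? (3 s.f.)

11.0 Ω

Section 1: A_strand = π(3.2500e-05)² = 3.318e-09 m²; R₁ = ρL/(N·A_s) = (1.62×10^-8)(15.7)/(7×3.318e-09) = 10.95 Ω
Section 2: A = 2.08 mm² = 2.080e-06 m²
R₂ = (1.62×10^-8)(5.59)/(2.080e-06) = 0.04354 Ω
R = R₁ + R₂ = 11.0 Ω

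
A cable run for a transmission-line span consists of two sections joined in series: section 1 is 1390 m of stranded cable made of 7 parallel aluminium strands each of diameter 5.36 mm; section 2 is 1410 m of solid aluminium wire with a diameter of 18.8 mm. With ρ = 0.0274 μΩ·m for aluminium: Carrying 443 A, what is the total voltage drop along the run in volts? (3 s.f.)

168 V

ρ = 0.0274 μΩ·m = 2.74×10^-8 Ω·m
Section 1: A_strand = π(2.6800e-03)² = 2.256e-05 m²; R₁ = ρL/(N·A_s) = (2.74×10^-8)(1390)/(7×2.256e-05) = 0.2411 Ω
Section 2: A = π(d/2)² = π(9.4000e-03 m)² = 2.776e-04 m²
R₂ = (2.74×10^-8)(1410)/(2.776e-04) = 0.1392 Ω
R = R₁ + R₂ = 0.3803 Ω
V = IR = 443 × 0.3803 = 168 V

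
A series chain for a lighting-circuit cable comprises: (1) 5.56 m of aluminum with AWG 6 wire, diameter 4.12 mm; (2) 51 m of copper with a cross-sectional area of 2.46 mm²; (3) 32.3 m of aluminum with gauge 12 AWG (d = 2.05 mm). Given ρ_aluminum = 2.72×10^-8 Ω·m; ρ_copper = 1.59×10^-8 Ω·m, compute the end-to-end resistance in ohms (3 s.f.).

Seg 1: A = π(4.12/2 mm)² = π(2.0600e-03 m)² = 1.333e-05 m²
R_1 = (2.72×10^-8)(5.56)/(1.333e-05) = 0.01134 Ω
Seg 2: A = 2.46 mm² = 2.460e-06 m²
R_2 = (1.59×10^-8)(51)/(2.460e-06) = 0.3296 Ω
Seg 3: A = π(2.05/2 mm)² = π(1.0250e-03 m)² = 3.301e-06 m²
R_3 = (2.72×10^-8)(32.3)/(3.301e-06) = 0.2662 Ω
R_total = R_1 + R_2 + R_3 = 0.607 Ω

0.607 Ω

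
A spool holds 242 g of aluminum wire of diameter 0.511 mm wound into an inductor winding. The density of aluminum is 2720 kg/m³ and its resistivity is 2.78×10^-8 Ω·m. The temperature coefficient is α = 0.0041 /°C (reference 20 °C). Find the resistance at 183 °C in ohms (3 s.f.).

98.1 Ω

A = π(d/2)² = π(2.5550e-04 m)² = 2.0508e-07 m²
L = m/(density·A) = 0.242/(2720×2.0508e-07) = 433.8 m
R = ρL/A = (2.78×10^-8)(433.8)/(2.0508e-07) = 58.81 Ω
R(183 °C) = 58.81 × (1 + 0.0041×163) = 98.1 Ω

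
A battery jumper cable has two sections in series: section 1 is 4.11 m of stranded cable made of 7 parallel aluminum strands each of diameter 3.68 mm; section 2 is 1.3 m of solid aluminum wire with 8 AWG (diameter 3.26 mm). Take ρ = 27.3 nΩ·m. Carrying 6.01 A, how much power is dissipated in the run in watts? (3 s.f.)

0.208 W

ρ = 27.3 nΩ·m = 2.73×10^-8 Ω·m
Section 1: A_strand = π(1.8400e-03)² = 1.064e-05 m²; R₁ = ρL/(N·A_s) = (2.73×10^-8)(4.11)/(7×1.064e-05) = 0.001507 Ω
Section 2: A = π(3.26/2 mm)² = π(1.6300e-03 m)² = 8.347e-06 m²
R₂ = (2.73×10^-8)(1.3)/(8.347e-06) = 0.004252 Ω
R = R₁ + R₂ = 0.005759 Ω
P = I²R = (6.01)² × 0.005759 = 0.208 W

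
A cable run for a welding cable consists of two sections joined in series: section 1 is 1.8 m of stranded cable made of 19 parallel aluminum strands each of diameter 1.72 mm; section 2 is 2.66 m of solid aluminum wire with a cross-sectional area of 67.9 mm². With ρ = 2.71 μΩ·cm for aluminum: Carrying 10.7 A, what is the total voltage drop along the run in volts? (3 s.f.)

ρ = 2.71 μΩ·cm = 2.71×10^-8 Ω·m
Section 1: A_strand = π(8.6000e-04)² = 2.324e-06 m²; R₁ = ρL/(N·A_s) = (2.71×10^-8)(1.8)/(19×2.324e-06) = 0.001105 Ω
Section 2: A = 67.9 mm² = 6.790e-05 m²
R₂ = (2.71×10^-8)(2.66)/(6.790e-05) = 0.001062 Ω
R = R₁ + R₂ = 0.002167 Ω
V = IR = 10.7 × 0.002167 = 0.0232 V

0.0232 V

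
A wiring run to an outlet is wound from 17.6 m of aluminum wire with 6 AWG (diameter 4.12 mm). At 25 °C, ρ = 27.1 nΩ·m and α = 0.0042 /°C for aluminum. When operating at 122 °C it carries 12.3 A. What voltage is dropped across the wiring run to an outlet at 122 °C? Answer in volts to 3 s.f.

0.619 V

ρ = 27.1 nΩ·m = 2.71×10^-8 Ω·m
A = π(4.12/2 mm)² = π(2.0600e-03 m)² = 1.333e-05 m²
R₍25₎ = ρL/A = (2.71×10^-8)(17.6)/(1.333e-05) = 0.03578 Ω
R₍122₎ = R₍25₎(1 + αΔT) = 0.03578 × (1 + 0.0042×97) = 0.05035 Ω
V = IR = 12.3 × 0.05035 = 0.619 V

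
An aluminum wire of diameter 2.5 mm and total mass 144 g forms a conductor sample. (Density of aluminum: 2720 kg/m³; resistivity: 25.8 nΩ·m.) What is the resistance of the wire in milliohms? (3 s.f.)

ρ = 25.8 nΩ·m = 2.58×10^-8 Ω·m
A = π(d/2)² = π(1.2500e-03 m)² = 4.9087e-06 m²
L = m/(density·A) = 0.144/(2720×4.9087e-06) = 10.79 m
R = ρL/A = (2.58×10^-8)(10.79)/(4.9087e-06) = 56.7 mΩ

56.7 mΩ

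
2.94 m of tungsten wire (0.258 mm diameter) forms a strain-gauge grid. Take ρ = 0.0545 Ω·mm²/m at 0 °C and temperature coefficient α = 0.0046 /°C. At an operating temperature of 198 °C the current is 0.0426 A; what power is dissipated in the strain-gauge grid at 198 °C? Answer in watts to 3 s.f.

ρ = 0.0545 Ω·mm²/m = 5.45×10^-8 Ω·m
A = π(d/2)² = π(1.2900e-04 m)² = 5.228e-08 m²
R₍0₎ = ρL/A = (5.45×10^-8)(2.94)/(5.228e-08) = 3.065 Ω
R₍198₎ = R₍0₎(1 + αΔT) = 3.065 × (1 + 0.0046×198) = 5.856 Ω
P = I²R = (0.0426)² × 5.856 = 0.0106 W

0.0106 W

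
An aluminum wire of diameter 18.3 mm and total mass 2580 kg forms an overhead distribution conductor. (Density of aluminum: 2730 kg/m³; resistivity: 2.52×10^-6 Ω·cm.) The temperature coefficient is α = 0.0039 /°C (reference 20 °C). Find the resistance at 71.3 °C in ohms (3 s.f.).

ρ = 2.52×10^-6 Ω·cm = 2.52×10^-8 Ω·m
A = π(d/2)² = π(9.1500e-03 m)² = 2.6302e-04 m²
L = m/(density·A) = 2580/(2730×2.6302e-04) = 3593 m
R = ρL/A = (2.52×10^-8)(3593)/(2.6302e-04) = 0.3442 Ω
R(71.3 °C) = 0.3442 × (1 + 0.0039×51.3) = 0.413 Ω

0.413 Ω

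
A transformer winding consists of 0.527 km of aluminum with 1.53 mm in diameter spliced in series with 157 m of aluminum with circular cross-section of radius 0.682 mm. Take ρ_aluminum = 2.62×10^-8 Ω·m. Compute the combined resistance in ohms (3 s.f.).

Segment 1: A = π(d/2)² = π(7.6500e-04 m)² = 1.839e-06 m²
R₁ = ρL/A = (2.62×10^-8)(527)/(1.839e-06) = 7.51 Ω
Segment 2: A = πr² = π(6.8200e-04 m)² = 1.461e-06 m²
R₂ = (2.62×10^-8)(157)/(1.461e-06) = 2.815 Ω
R = R₁ + R₂ = 10.3 Ω

10.3 Ω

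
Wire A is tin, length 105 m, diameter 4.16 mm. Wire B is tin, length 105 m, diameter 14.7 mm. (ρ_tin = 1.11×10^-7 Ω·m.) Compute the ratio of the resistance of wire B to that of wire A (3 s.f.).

R ∝ ρL/d², so R_B/R_A = (d_A/d_B)²
= (4.16/14.7)² = 0.0801

0.0801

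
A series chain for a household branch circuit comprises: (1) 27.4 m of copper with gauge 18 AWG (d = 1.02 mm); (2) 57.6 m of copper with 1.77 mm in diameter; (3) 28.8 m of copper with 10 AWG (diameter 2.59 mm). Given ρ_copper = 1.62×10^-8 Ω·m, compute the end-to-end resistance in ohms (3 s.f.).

1.01 Ω

Seg 1: A = π(1.02/2 mm)² = π(5.1000e-04 m)² = 8.171e-07 m²
R_1 = (1.62×10^-8)(27.4)/(8.171e-07) = 0.5432 Ω
Seg 2: A = π(d/2)² = π(8.8500e-04 m)² = 2.461e-06 m²
R_2 = (1.62×10^-8)(57.6)/(2.461e-06) = 0.3792 Ω
Seg 3: A = π(2.59/2 mm)² = π(1.2950e-03 m)² = 5.269e-06 m²
R_3 = (1.62×10^-8)(28.8)/(5.269e-06) = 0.08856 Ω
R_total = R_1 + R_2 + R_3 = 1.01 Ω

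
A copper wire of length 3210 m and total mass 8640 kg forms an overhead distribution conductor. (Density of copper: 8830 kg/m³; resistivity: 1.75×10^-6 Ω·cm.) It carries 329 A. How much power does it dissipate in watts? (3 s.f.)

19900 W

ρ = 1.75×10^-6 Ω·cm = 1.75×10^-8 Ω·m
A = m/(density·L) = 8640/(8830×3210) = 3.0482e-04 m²
R = ρL/A = (1.75×10^-8)(3210)/(3.0482e-04) = 0.1843 Ω
P = I²R = (329)² × 0.1843 = 19900 W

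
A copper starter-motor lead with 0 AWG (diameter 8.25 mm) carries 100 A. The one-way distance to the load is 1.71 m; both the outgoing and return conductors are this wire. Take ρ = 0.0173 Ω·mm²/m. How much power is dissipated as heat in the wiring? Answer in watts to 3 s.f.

11.1 W

ρ = 0.0173 Ω·mm²/m = 1.73×10^-8 Ω·m
A = π(8.25/2 mm)² = π(4.1250e-03 m)² = 5.346e-05 m²
Total conductor length (both ways) L = 2 × 1.71 = 3.42 m
R = ρL/A = (1.73×10^-8)(3.42)/(5.346e-05) = 0.001107 Ω
P = I²R = (100)² × 0.001107 = 11.1 W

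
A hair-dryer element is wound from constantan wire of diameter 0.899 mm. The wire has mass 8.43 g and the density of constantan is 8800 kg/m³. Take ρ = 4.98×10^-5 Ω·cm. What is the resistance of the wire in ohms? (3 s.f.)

1.18 Ω

ρ = 4.98×10^-5 Ω·cm = 4.98×10^-7 Ω·m
A = π(d/2)² = π(4.4950e-04 m)² = 6.3476e-07 m²
L = m/(density·A) = 0.00843/(8800×6.3476e-07) = 1.509 m
R = ρL/A = (4.98×10^-7)(1.509)/(6.3476e-07) = 1.18 Ω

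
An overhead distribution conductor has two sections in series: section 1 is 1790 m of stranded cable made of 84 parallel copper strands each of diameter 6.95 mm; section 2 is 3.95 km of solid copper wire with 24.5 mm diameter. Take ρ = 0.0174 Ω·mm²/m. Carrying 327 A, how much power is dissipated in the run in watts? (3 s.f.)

16600 W

ρ = 0.0174 Ω·mm²/m = 1.74×10^-8 Ω·m
Section 1: A_strand = π(3.4750e-03)² = 3.794e-05 m²; R₁ = ρL/(N·A_s) = (1.74×10^-8)(1790)/(84×3.794e-05) = 0.009774 Ω
Section 2: A = π(d/2)² = π(1.2250e-02 m)² = 4.714e-04 m²
R₂ = (1.74×10^-8)(3950)/(4.714e-04) = 0.1458 Ω
R = R₁ + R₂ = 0.1556 Ω
P = I²R = (327)² × 0.1556 = 16600 W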